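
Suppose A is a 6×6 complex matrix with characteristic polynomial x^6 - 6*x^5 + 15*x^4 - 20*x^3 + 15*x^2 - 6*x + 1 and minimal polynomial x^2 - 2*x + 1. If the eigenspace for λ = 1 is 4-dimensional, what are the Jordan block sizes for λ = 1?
Block sizes for λ = 1: [2, 2, 1, 1]

Step 1 — from the characteristic polynomial, algebraic multiplicity of λ = 1 is 6. From dim ker(A − (1)·I) = 4, there are exactly 4 Jordan blocks for λ = 1.
Step 2 — from the minimal polynomial, the factor (x − 1)^2 tells us the largest block for λ = 1 has size 2.
Step 3 — with total size 6, 4 blocks, and largest block 2, the block sizes (in nonincreasing order) are [2, 2, 1, 1].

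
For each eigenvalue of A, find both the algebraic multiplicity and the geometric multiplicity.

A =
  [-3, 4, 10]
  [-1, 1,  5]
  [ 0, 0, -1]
λ = -1: alg = 3, geom = 2

Step 1 — factor the characteristic polynomial to read off the algebraic multiplicities:
  χ_A(x) = (x + 1)^3

Step 2 — compute geometric multiplicities via the rank-nullity identity g(λ) = n − rank(A − λI):
  rank(A − (-1)·I) = 1, so dim ker(A − (-1)·I) = n − 1 = 2

Summary:
  λ = -1: algebraic multiplicity = 3, geometric multiplicity = 2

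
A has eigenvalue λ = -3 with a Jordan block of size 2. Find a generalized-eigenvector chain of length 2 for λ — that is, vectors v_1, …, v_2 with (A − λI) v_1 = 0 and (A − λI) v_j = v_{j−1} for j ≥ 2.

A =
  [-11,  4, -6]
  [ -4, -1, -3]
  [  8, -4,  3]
A Jordan chain for λ = -3 of length 2:
v_1 = (-8, -4, 8)ᵀ
v_2 = (1, 0, 0)ᵀ

Let N = A − (-3)·I. We want v_2 with N^2 v_2 = 0 but N^1 v_2 ≠ 0; then v_{j-1} := N · v_j for j = 2, …, 2.

Pick v_2 = (1, 0, 0)ᵀ.
Then v_1 = N · v_2 = (-8, -4, 8)ᵀ.

Sanity check: (A − (-3)·I) v_1 = (0, 0, 0)ᵀ = 0. ✓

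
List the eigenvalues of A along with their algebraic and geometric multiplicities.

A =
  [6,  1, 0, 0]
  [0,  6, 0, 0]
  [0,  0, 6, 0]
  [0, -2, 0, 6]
λ = 6: alg = 4, geom = 3

Step 1 — factor the characteristic polynomial to read off the algebraic multiplicities:
  χ_A(x) = (x - 6)^4

Step 2 — compute geometric multiplicities via the rank-nullity identity g(λ) = n − rank(A − λI):
  rank(A − (6)·I) = 1, so dim ker(A − (6)·I) = n − 1 = 3

Summary:
  λ = 6: algebraic multiplicity = 4, geometric multiplicity = 3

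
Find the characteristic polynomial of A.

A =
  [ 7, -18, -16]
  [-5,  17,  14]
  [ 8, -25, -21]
x^3 - 3*x^2 + 3*x - 1

Expanding det(x·I − A) (e.g. by cofactor expansion or by noting that A is similar to its Jordan form J, which has the same characteristic polynomial as A) gives
  χ_A(x) = x^3 - 3*x^2 + 3*x - 1
which factors as (x - 1)^3. The eigenvalues (with algebraic multiplicities) are λ = 1 with multiplicity 3.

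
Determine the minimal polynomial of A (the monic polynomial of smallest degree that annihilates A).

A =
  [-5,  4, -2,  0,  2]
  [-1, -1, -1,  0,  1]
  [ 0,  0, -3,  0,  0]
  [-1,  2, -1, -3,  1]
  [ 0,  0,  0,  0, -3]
x^2 + 6*x + 9

The characteristic polynomial is χ_A(x) = (x + 3)^5, so the eigenvalues are known. The minimal polynomial is
  m_A(x) = Π_λ (x − λ)^{k_λ}
where k_λ is the size of the *largest* Jordan block for λ (equivalently, the smallest k with (A − λI)^k v = 0 for every generalised eigenvector v of λ).

  λ = -3: largest Jordan block has size 2, contributing (x + 3)^2

So m_A(x) = (x + 3)^2 = x^2 + 6*x + 9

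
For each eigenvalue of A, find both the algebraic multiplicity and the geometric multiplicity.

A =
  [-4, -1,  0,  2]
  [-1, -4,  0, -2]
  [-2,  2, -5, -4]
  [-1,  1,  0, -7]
λ = -5: alg = 4, geom = 3

Step 1 — factor the characteristic polynomial to read off the algebraic multiplicities:
  χ_A(x) = (x + 5)^4

Step 2 — compute geometric multiplicities via the rank-nullity identity g(λ) = n − rank(A − λI):
  rank(A − (-5)·I) = 1, so dim ker(A − (-5)·I) = n − 1 = 3

Summary:
  λ = -5: algebraic multiplicity = 4, geometric multiplicity = 3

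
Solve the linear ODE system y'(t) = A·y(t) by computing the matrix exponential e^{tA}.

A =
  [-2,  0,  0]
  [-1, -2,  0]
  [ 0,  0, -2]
e^{tA} =
  [exp(-2*t), 0, 0]
  [-t*exp(-2*t), exp(-2*t), 0]
  [0, 0, exp(-2*t)]

Strategy: write A = P · J · P⁻¹ where J is a Jordan canonical form, so e^{tA} = P · e^{tJ} · P⁻¹, and e^{tJ} can be computed block-by-block.

A has Jordan form
J =
  [-2,  1,  0]
  [ 0, -2,  0]
  [ 0,  0, -2]
(up to reordering of blocks).

Per-block formulas:
  For a 2×2 Jordan block J_2(-2): exp(t · J_2(-2)) = e^(-2t)·(I + t·N), where N is the 2×2 nilpotent shift.
  For a 1×1 block at λ = -2: exp(t · [-2]) = [e^(-2t)].

After assembling e^{tJ} and conjugating by P, we get:

e^{tA} =
  [exp(-2*t), 0, 0]
  [-t*exp(-2*t), exp(-2*t), 0]
  [0, 0, exp(-2*t)]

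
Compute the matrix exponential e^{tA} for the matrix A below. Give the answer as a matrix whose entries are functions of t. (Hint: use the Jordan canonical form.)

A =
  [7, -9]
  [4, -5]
e^{tA} =
  [6*t*exp(t) + exp(t), -9*t*exp(t)]
  [4*t*exp(t), -6*t*exp(t) + exp(t)]

Strategy: write A = P · J · P⁻¹ where J is a Jordan canonical form, so e^{tA} = P · e^{tJ} · P⁻¹, and e^{tJ} can be computed block-by-block.

A has Jordan form
J =
  [1, 1]
  [0, 1]
(up to reordering of blocks).

Per-block formulas:
  For a 2×2 Jordan block J_2(1): exp(t · J_2(1)) = e^(1t)·(I + t·N), where N is the 2×2 nilpotent shift.

After assembling e^{tJ} and conjugating by P, we get:

e^{tA} =
  [6*t*exp(t) + exp(t), -9*t*exp(t)]
  [4*t*exp(t), -6*t*exp(t) + exp(t)]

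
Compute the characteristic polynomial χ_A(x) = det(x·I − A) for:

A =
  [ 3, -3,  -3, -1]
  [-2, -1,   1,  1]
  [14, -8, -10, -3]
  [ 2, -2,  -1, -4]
x^4 + 12*x^3 + 54*x^2 + 108*x + 81

Expanding det(x·I − A) (e.g. by cofactor expansion or by noting that A is similar to its Jordan form J, which has the same characteristic polynomial as A) gives
  χ_A(x) = x^4 + 12*x^3 + 54*x^2 + 108*x + 81
which factors as (x + 3)^4. The eigenvalues (with algebraic multiplicities) are λ = -3 with multiplicity 4.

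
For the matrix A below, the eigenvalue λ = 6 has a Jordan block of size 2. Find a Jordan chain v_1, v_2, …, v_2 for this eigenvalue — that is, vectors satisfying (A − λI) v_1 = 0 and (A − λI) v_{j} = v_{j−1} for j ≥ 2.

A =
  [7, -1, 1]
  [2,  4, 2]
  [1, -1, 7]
A Jordan chain for λ = 6 of length 2:
v_1 = (1, 2, 1)ᵀ
v_2 = (1, 0, 0)ᵀ

Let N = A − (6)·I. We want v_2 with N^2 v_2 = 0 but N^1 v_2 ≠ 0; then v_{j-1} := N · v_j for j = 2, …, 2.

Pick v_2 = (1, 0, 0)ᵀ.
Then v_1 = N · v_2 = (1, 2, 1)ᵀ.

Sanity check: (A − (6)·I) v_1 = (0, 0, 0)ᵀ = 0. ✓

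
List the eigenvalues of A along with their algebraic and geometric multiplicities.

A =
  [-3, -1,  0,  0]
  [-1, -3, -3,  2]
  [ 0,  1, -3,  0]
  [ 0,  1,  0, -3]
λ = -3: alg = 4, geom = 2

Step 1 — factor the characteristic polynomial to read off the algebraic multiplicities:
  χ_A(x) = (x + 3)^4

Step 2 — compute geometric multiplicities via the rank-nullity identity g(λ) = n − rank(A − λI):
  rank(A − (-3)·I) = 2, so dim ker(A − (-3)·I) = n − 2 = 2

Summary:
  λ = -3: algebraic multiplicity = 4, geometric multiplicity = 2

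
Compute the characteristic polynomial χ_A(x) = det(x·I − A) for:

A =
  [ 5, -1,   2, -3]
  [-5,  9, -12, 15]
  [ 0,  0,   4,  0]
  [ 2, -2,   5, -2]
x^4 - 16*x^3 + 96*x^2 - 256*x + 256

Expanding det(x·I − A) (e.g. by cofactor expansion or by noting that A is similar to its Jordan form J, which has the same characteristic polynomial as A) gives
  χ_A(x) = x^4 - 16*x^3 + 96*x^2 - 256*x + 256
which factors as (x - 4)^4. The eigenvalues (with algebraic multiplicities) are λ = 4 with multiplicity 4.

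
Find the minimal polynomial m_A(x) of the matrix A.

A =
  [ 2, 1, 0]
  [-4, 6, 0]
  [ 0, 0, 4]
x^2 - 8*x + 16

The characteristic polynomial is χ_A(x) = (x - 4)^3, so the eigenvalues are known. The minimal polynomial is
  m_A(x) = Π_λ (x − λ)^{k_λ}
where k_λ is the size of the *largest* Jordan block for λ (equivalently, the smallest k with (A − λI)^k v = 0 for every generalised eigenvector v of λ).

  λ = 4: largest Jordan block has size 2, contributing (x − 4)^2

So m_A(x) = (x - 4)^2 = x^2 - 8*x + 16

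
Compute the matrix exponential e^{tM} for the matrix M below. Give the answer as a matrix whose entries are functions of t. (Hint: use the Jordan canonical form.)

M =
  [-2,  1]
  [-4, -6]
e^{tM} =
  [2*t*exp(-4*t) + exp(-4*t), t*exp(-4*t)]
  [-4*t*exp(-4*t), -2*t*exp(-4*t) + exp(-4*t)]

Strategy: write M = P · J · P⁻¹ where J is a Jordan canonical form, so e^{tM} = P · e^{tJ} · P⁻¹, and e^{tJ} can be computed block-by-block.

M has Jordan form
J =
  [-4,  1]
  [ 0, -4]
(up to reordering of blocks).

Per-block formulas:
  For a 2×2 Jordan block J_2(-4): exp(t · J_2(-4)) = e^(-4t)·(I + t·N), where N is the 2×2 nilpotent shift.

After assembling e^{tJ} and conjugating by P, we get:

e^{tM} =
  [2*t*exp(-4*t) + exp(-4*t), t*exp(-4*t)]
  [-4*t*exp(-4*t), -2*t*exp(-4*t) + exp(-4*t)]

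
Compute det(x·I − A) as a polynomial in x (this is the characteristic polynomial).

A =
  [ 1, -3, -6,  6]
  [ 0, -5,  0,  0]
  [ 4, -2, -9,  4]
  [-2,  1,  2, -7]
x^4 + 20*x^3 + 150*x^2 + 500*x + 625

Expanding det(x·I − A) (e.g. by cofactor expansion or by noting that A is similar to its Jordan form J, which has the same characteristic polynomial as A) gives
  χ_A(x) = x^4 + 20*x^3 + 150*x^2 + 500*x + 625
which factors as (x + 5)^4. The eigenvalues (with algebraic multiplicities) are λ = -5 with multiplicity 4.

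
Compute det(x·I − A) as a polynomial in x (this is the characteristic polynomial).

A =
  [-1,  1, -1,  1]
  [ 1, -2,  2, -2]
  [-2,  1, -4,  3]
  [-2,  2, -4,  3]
x^4 + 4*x^3 + 6*x^2 + 4*x + 1

Expanding det(x·I − A) (e.g. by cofactor expansion or by noting that A is similar to its Jordan form J, which has the same characteristic polynomial as A) gives
  χ_A(x) = x^4 + 4*x^3 + 6*x^2 + 4*x + 1
which factors as (x + 1)^4. The eigenvalues (with algebraic multiplicities) are λ = -1 with multiplicity 4.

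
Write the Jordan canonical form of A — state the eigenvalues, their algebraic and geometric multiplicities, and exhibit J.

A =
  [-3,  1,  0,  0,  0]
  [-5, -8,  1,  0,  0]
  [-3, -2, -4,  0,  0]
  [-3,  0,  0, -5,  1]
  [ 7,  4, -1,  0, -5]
J_3(-5) ⊕ J_2(-5)

The characteristic polynomial is
  det(x·I − A) = x^5 + 25*x^4 + 250*x^3 + 1250*x^2 + 3125*x + 3125 = (x + 5)^5

Eigenvalues and multiplicities (the geometric multiplicity of λ is n − rank(A − λI), which equals the number of Jordan blocks for λ):
  λ = -5: algebraic multiplicity = 5, geometric multiplicity = 2

Determining the block sizes for each eigenvalue:
  λ = -5: with am = 5 and gm = 2, the partition is not yet determined (e.g. several partitions of 5 into 2 parts exist). Let N = A − (-5)·I. Computing rank(N^1) = 3, rank(N^2) = 1, rank(N^3) = 0; the number of blocks of size ≥ j is rank(N^{j−1}) − rank(N^j), giving [2, 2, 1]. So we have 1 block(s) of size 3, 1 block(s) of size 2 → block sizes [3, 2]

Assembling the blocks gives a Jordan form
J =
  [-5,  1,  0,  0,  0]
  [ 0, -5,  1,  0,  0]
  [ 0,  0, -5,  0,  0]
  [ 0,  0,  0, -5,  1]
  [ 0,  0,  0,  0, -5]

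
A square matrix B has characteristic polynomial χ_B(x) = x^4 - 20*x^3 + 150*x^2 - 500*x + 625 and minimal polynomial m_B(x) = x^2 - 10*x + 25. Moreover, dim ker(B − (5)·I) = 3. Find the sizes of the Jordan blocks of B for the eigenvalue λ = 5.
Block sizes for λ = 5: [2, 1, 1]

Step 1 — from the characteristic polynomial, algebraic multiplicity of λ = 5 is 4. From dim ker(B − (5)·I) = 3, there are exactly 3 Jordan blocks for λ = 5.
Step 2 — from the minimal polynomial, the factor (x − 5)^2 tells us the largest block for λ = 5 has size 2.
Step 3 — with total size 4, 3 blocks, and largest block 2, the block sizes (in nonincreasing order) are [2, 1, 1].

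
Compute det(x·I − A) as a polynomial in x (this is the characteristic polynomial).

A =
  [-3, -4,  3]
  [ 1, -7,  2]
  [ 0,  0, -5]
x^3 + 15*x^2 + 75*x + 125

Expanding det(x·I − A) (e.g. by cofactor expansion or by noting that A is similar to its Jordan form J, which has the same characteristic polynomial as A) gives
  χ_A(x) = x^3 + 15*x^2 + 75*x + 125
which factors as (x + 5)^3. The eigenvalues (with algebraic multiplicities) are λ = -5 with multiplicity 3.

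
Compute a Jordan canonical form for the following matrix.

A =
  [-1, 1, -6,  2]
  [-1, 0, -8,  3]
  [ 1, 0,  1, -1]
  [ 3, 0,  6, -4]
J_3(-1) ⊕ J_1(-1)

The characteristic polynomial is
  det(x·I − A) = x^4 + 4*x^3 + 6*x^2 + 4*x + 1 = (x + 1)^4

Eigenvalues and multiplicities (the geometric multiplicity of λ is n − rank(A − λI), which equals the number of Jordan blocks for λ):
  λ = -1: algebraic multiplicity = 4, geometric multiplicity = 2

Determining the block sizes for each eigenvalue:
  λ = -1: with am = 4 and gm = 2, the partition is not yet determined (e.g. several partitions of 4 into 2 parts exist). Let N = A − (-1)·I. Computing rank(N^1) = 2, rank(N^2) = 1, rank(N^3) = 0; the number of blocks of size ≥ j is rank(N^{j−1}) − rank(N^j), giving [2, 1, 1]. So we have 1 block(s) of size 3, 1 block(s) of size 1 → block sizes [3, 1]

Assembling the blocks gives a Jordan form
J =
  [-1,  1,  0,  0]
  [ 0, -1,  1,  0]
  [ 0,  0, -1,  0]
  [ 0,  0,  0, -1]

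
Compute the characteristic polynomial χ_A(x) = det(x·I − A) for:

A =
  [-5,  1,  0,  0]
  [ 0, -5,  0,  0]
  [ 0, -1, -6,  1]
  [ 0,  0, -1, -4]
x^4 + 20*x^3 + 150*x^2 + 500*x + 625

Expanding det(x·I − A) (e.g. by cofactor expansion or by noting that A is similar to its Jordan form J, which has the same characteristic polynomial as A) gives
  χ_A(x) = x^4 + 20*x^3 + 150*x^2 + 500*x + 625
which factors as (x + 5)^4. The eigenvalues (with algebraic multiplicities) are λ = -5 with multiplicity 4.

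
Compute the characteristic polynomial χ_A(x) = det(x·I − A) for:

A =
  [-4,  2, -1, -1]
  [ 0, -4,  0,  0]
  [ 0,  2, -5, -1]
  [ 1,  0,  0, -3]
x^4 + 16*x^3 + 96*x^2 + 256*x + 256

Expanding det(x·I − A) (e.g. by cofactor expansion or by noting that A is similar to its Jordan form J, which has the same characteristic polynomial as A) gives
  χ_A(x) = x^4 + 16*x^3 + 96*x^2 + 256*x + 256
which factors as (x + 4)^4. The eigenvalues (with algebraic multiplicities) are λ = -4 with multiplicity 4.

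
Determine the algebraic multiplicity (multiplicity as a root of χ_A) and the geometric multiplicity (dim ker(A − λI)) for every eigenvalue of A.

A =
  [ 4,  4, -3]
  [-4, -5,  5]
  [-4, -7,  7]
λ = 2: alg = 3, geom = 1

Step 1 — factor the characteristic polynomial to read off the algebraic multiplicities:
  χ_A(x) = (x - 2)^3

Step 2 — compute geometric multiplicities via the rank-nullity identity g(λ) = n − rank(A − λI):
  rank(A − (2)·I) = 2, so dim ker(A − (2)·I) = n − 2 = 1

Summary:
  λ = 2: algebraic multiplicity = 3, geometric multiplicity = 1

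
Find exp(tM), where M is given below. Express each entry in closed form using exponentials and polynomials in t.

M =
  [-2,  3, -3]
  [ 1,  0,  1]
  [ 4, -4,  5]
e^{tM} =
  [-3*t*exp(t) + exp(t), 3*t*exp(t), -3*t*exp(t)]
  [t*exp(t), -t*exp(t) + exp(t), t*exp(t)]
  [4*t*exp(t), -4*t*exp(t), 4*t*exp(t) + exp(t)]

Strategy: write M = P · J · P⁻¹ where J is a Jordan canonical form, so e^{tM} = P · e^{tJ} · P⁻¹, and e^{tJ} can be computed block-by-block.

M has Jordan form
J =
  [1, 1, 0]
  [0, 1, 0]
  [0, 0, 1]
(up to reordering of blocks).

Per-block formulas:
  For a 1×1 block at λ = 1: exp(t · [1]) = [e^(1t)].
  For a 2×2 Jordan block J_2(1): exp(t · J_2(1)) = e^(1t)·(I + t·N), where N is the 2×2 nilpotent shift.

After assembling e^{tJ} and conjugating by P, we get:

e^{tM} =
  [-3*t*exp(t) + exp(t), 3*t*exp(t), -3*t*exp(t)]
  [t*exp(t), -t*exp(t) + exp(t), t*exp(t)]
  [4*t*exp(t), -4*t*exp(t), 4*t*exp(t) + exp(t)]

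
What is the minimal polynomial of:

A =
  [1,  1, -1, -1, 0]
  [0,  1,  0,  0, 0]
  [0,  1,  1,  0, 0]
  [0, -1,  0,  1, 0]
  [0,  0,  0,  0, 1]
x^2 - 2*x + 1

The characteristic polynomial is χ_A(x) = (x - 1)^5, so the eigenvalues are known. The minimal polynomial is
  m_A(x) = Π_λ (x − λ)^{k_λ}
where k_λ is the size of the *largest* Jordan block for λ (equivalently, the smallest k with (A − λI)^k v = 0 for every generalised eigenvector v of λ).

  λ = 1: largest Jordan block has size 2, contributing (x − 1)^2

So m_A(x) = (x - 1)^2 = x^2 - 2*x + 1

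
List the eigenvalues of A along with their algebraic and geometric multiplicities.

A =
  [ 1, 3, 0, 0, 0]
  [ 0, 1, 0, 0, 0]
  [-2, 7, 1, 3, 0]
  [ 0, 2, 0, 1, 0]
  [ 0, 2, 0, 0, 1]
λ = 1: alg = 5, geom = 3

Step 1 — factor the characteristic polynomial to read off the algebraic multiplicities:
  χ_A(x) = (x - 1)^5

Step 2 — compute geometric multiplicities via the rank-nullity identity g(λ) = n − rank(A − λI):
  rank(A − (1)·I) = 2, so dim ker(A − (1)·I) = n − 2 = 3

Summary:
  λ = 1: algebraic multiplicity = 5, geometric multiplicity = 3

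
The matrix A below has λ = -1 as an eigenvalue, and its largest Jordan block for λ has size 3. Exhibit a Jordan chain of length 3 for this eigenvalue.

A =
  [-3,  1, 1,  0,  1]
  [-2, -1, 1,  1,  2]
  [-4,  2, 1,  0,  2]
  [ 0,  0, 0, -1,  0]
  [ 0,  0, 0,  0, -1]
A Jordan chain for λ = -1 of length 3:
v_1 = (-2, 0, -4, 0, 0)ᵀ
v_2 = (-2, -2, -4, 0, 0)ᵀ
v_3 = (1, 0, 0, 0, 0)ᵀ

Let N = A − (-1)·I. We want v_3 with N^3 v_3 = 0 but N^2 v_3 ≠ 0; then v_{j-1} := N · v_j for j = 3, …, 2.

Pick v_3 = (1, 0, 0, 0, 0)ᵀ.
Then v_2 = N · v_3 = (-2, -2, -4, 0, 0)ᵀ.
Then v_1 = N · v_2 = (-2, 0, -4, 0, 0)ᵀ.

Sanity check: (A − (-1)·I) v_1 = (0, 0, 0, 0, 0)ᵀ = 0. ✓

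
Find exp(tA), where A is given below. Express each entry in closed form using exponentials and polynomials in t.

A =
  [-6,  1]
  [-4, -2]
e^{tA} =
  [-2*t*exp(-4*t) + exp(-4*t), t*exp(-4*t)]
  [-4*t*exp(-4*t), 2*t*exp(-4*t) + exp(-4*t)]

Strategy: write A = P · J · P⁻¹ where J is a Jordan canonical form, so e^{tA} = P · e^{tJ} · P⁻¹, and e^{tJ} can be computed block-by-block.

A has Jordan form
J =
  [-4,  1]
  [ 0, -4]
(up to reordering of blocks).

Per-block formulas:
  For a 2×2 Jordan block J_2(-4): exp(t · J_2(-4)) = e^(-4t)·(I + t·N), where N is the 2×2 nilpotent shift.

After assembling e^{tJ} and conjugating by P, we get:

e^{tA} =
  [-2*t*exp(-4*t) + exp(-4*t), t*exp(-4*t)]
  [-4*t*exp(-4*t), 2*t*exp(-4*t) + exp(-4*t)]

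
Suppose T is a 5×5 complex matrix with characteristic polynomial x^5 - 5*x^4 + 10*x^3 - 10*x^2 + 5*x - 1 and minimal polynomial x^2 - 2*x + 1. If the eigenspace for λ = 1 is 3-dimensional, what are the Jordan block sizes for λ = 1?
Block sizes for λ = 1: [2, 2, 1]

Step 1 — from the characteristic polynomial, algebraic multiplicity of λ = 1 is 5. From dim ker(T − (1)·I) = 3, there are exactly 3 Jordan blocks for λ = 1.
Step 2 — from the minimal polynomial, the factor (x − 1)^2 tells us the largest block for λ = 1 has size 2.
Step 3 — with total size 5, 3 blocks, and largest block 2, the block sizes (in nonincreasing order) are [2, 2, 1].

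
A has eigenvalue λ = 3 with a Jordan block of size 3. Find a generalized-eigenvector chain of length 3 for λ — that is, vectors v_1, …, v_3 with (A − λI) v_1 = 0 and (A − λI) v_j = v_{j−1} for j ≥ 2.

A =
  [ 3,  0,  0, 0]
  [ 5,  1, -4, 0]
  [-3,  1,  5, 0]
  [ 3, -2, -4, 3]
A Jordan chain for λ = 3 of length 3:
v_1 = (0, 2, -1, 2)ᵀ
v_2 = (0, 5, -3, 3)ᵀ
v_3 = (1, 0, 0, 0)ᵀ

Let N = A − (3)·I. We want v_3 with N^3 v_3 = 0 but N^2 v_3 ≠ 0; then v_{j-1} := N · v_j for j = 3, …, 2.

Pick v_3 = (1, 0, 0, 0)ᵀ.
Then v_2 = N · v_3 = (0, 5, -3, 3)ᵀ.
Then v_1 = N · v_2 = (0, 2, -1, 2)ᵀ.

Sanity check: (A − (3)·I) v_1 = (0, 0, 0, 0)ᵀ = 0. ✓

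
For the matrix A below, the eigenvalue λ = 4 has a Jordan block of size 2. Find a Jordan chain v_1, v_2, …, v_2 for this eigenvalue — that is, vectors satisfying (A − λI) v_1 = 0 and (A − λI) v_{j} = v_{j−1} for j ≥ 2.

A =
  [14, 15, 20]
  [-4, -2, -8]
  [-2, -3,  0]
A Jordan chain for λ = 4 of length 2:
v_1 = (10, -4, -2)ᵀ
v_2 = (1, 0, 0)ᵀ

Let N = A − (4)·I. We want v_2 with N^2 v_2 = 0 but N^1 v_2 ≠ 0; then v_{j-1} := N · v_j for j = 2, …, 2.

Pick v_2 = (1, 0, 0)ᵀ.
Then v_1 = N · v_2 = (10, -4, -2)ᵀ.

Sanity check: (A − (4)·I) v_1 = (0, 0, 0)ᵀ = 0. ✓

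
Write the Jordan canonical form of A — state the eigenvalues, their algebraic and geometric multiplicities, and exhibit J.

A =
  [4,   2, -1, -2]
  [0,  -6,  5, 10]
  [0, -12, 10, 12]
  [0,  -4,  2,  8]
J_2(4) ⊕ J_1(4) ⊕ J_1(4)

The characteristic polynomial is
  det(x·I − A) = x^4 - 16*x^3 + 96*x^2 - 256*x + 256 = (x - 4)^4

Eigenvalues and multiplicities (the geometric multiplicity of λ is n − rank(A − λI), which equals the number of Jordan blocks for λ):
  λ = 4: algebraic multiplicity = 4, geometric multiplicity = 3

Determining the block sizes for each eigenvalue:
  λ = 4: 3 blocks summing to 4 forces exactly one block of size 2 and the rest size 1 → block sizes [2, 1, 1]

Assembling the blocks gives a Jordan form
J =
  [4, 1, 0, 0]
  [0, 4, 0, 0]
  [0, 0, 4, 0]
  [0, 0, 0, 4]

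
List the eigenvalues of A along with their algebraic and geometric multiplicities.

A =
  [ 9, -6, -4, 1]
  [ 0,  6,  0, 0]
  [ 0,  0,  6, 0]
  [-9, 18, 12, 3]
λ = 6: alg = 4, geom = 3

Step 1 — factor the characteristic polynomial to read off the algebraic multiplicities:
  χ_A(x) = (x - 6)^4

Step 2 — compute geometric multiplicities via the rank-nullity identity g(λ) = n − rank(A − λI):
  rank(A − (6)·I) = 1, so dim ker(A − (6)·I) = n − 1 = 3

Summary:
  λ = 6: algebraic multiplicity = 4, geometric multiplicity = 3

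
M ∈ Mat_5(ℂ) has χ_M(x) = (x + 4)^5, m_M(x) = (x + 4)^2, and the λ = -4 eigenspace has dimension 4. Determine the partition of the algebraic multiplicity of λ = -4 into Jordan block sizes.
Block sizes for λ = -4: [2, 1, 1, 1]

Step 1 — from the characteristic polynomial, algebraic multiplicity of λ = -4 is 5. From dim ker(M − (-4)·I) = 4, there are exactly 4 Jordan blocks for λ = -4.
Step 2 — from the minimal polynomial, the factor (x + 4)^2 tells us the largest block for λ = -4 has size 2.
Step 3 — with total size 5, 4 blocks, and largest block 2, the block sizes (in nonincreasing order) are [2, 1, 1, 1].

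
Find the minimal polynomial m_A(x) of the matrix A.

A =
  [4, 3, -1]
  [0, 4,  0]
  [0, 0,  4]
x^2 - 8*x + 16

The characteristic polynomial is χ_A(x) = (x - 4)^3, so the eigenvalues are known. The minimal polynomial is
  m_A(x) = Π_λ (x − λ)^{k_λ}
where k_λ is the size of the *largest* Jordan block for λ (equivalently, the smallest k with (A − λI)^k v = 0 for every generalised eigenvector v of λ).

  λ = 4: largest Jordan block has size 2, contributing (x − 4)^2

So m_A(x) = (x - 4)^2 = x^2 - 8*x + 16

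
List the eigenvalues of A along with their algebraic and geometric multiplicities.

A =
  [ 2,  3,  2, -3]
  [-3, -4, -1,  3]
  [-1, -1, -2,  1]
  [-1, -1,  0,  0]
λ = -1: alg = 4, geom = 2

Step 1 — factor the characteristic polynomial to read off the algebraic multiplicities:
  χ_A(x) = (x + 1)^4

Step 2 — compute geometric multiplicities via the rank-nullity identity g(λ) = n − rank(A − λI):
  rank(A − (-1)·I) = 2, so dim ker(A − (-1)·I) = n − 2 = 2

Summary:
  λ = -1: algebraic multiplicity = 4, geometric multiplicity = 2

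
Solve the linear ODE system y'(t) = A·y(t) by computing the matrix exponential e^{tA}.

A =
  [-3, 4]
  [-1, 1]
e^{tA} =
  [-2*t*exp(-t) + exp(-t), 4*t*exp(-t)]
  [-t*exp(-t), 2*t*exp(-t) + exp(-t)]

Strategy: write A = P · J · P⁻¹ where J is a Jordan canonical form, so e^{tA} = P · e^{tJ} · P⁻¹, and e^{tJ} can be computed block-by-block.

A has Jordan form
J =
  [-1,  1]
  [ 0, -1]
(up to reordering of blocks).

Per-block formulas:
  For a 2×2 Jordan block J_2(-1): exp(t · J_2(-1)) = e^(-1t)·(I + t·N), where N is the 2×2 nilpotent shift.

After assembling e^{tJ} and conjugating by P, we get:

e^{tA} =
  [-2*t*exp(-t) + exp(-t), 4*t*exp(-t)]
  [-t*exp(-t), 2*t*exp(-t) + exp(-t)]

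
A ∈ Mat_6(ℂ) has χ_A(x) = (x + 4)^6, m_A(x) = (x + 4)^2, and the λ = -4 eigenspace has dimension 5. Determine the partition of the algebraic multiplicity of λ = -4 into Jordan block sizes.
Block sizes for λ = -4: [2, 1, 1, 1, 1]

Step 1 — from the characteristic polynomial, algebraic multiplicity of λ = -4 is 6. From dim ker(A − (-4)·I) = 5, there are exactly 5 Jordan blocks for λ = -4.
Step 2 — from the minimal polynomial, the factor (x + 4)^2 tells us the largest block for λ = -4 has size 2.
Step 3 — with total size 6, 5 blocks, and largest block 2, the block sizes (in nonincreasing order) are [2, 1, 1, 1, 1].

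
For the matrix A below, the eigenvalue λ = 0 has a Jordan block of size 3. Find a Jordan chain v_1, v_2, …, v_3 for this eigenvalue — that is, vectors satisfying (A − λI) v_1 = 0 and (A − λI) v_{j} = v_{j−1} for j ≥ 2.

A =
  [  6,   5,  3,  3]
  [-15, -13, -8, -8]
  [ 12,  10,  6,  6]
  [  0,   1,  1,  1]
A Jordan chain for λ = 0 of length 3:
v_1 = (-3, 9, -6, -3)ᵀ
v_2 = (6, -15, 12, 0)ᵀ
v_3 = (1, 0, 0, 0)ᵀ

Let N = A − (0)·I. We want v_3 with N^3 v_3 = 0 but N^2 v_3 ≠ 0; then v_{j-1} := N · v_j for j = 3, …, 2.

Pick v_3 = (1, 0, 0, 0)ᵀ.
Then v_2 = N · v_3 = (6, -15, 12, 0)ᵀ.
Then v_1 = N · v_2 = (-3, 9, -6, -3)ᵀ.

Sanity check: (A − (0)·I) v_1 = (0, 0, 0, 0)ᵀ = 0. ✓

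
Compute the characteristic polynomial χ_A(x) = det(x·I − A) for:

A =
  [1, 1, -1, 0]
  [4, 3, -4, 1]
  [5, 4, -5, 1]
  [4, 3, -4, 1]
x^4

Expanding det(x·I − A) (e.g. by cofactor expansion or by noting that A is similar to its Jordan form J, which has the same characteristic polynomial as A) gives
  χ_A(x) = x^4
which factors as x^4. The eigenvalues (with algebraic multiplicities) are λ = 0 with multiplicity 4.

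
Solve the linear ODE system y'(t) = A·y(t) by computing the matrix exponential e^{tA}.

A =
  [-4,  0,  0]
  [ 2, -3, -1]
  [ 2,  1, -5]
e^{tA} =
  [exp(-4*t), 0, 0]
  [2*t*exp(-4*t), t*exp(-4*t) + exp(-4*t), -t*exp(-4*t)]
  [2*t*exp(-4*t), t*exp(-4*t), -t*exp(-4*t) + exp(-4*t)]

Strategy: write A = P · J · P⁻¹ where J is a Jordan canonical form, so e^{tA} = P · e^{tJ} · P⁻¹, and e^{tJ} can be computed block-by-block.

A has Jordan form
J =
  [-4,  1,  0]
  [ 0, -4,  0]
  [ 0,  0, -4]
(up to reordering of blocks).

Per-block formulas:
  For a 2×2 Jordan block J_2(-4): exp(t · J_2(-4)) = e^(-4t)·(I + t·N), where N is the 2×2 nilpotent shift.
  For a 1×1 block at λ = -4: exp(t · [-4]) = [e^(-4t)].

After assembling e^{tJ} and conjugating by P, we get:

e^{tA} =
  [exp(-4*t), 0, 0]
  [2*t*exp(-4*t), t*exp(-4*t) + exp(-4*t), -t*exp(-4*t)]
  [2*t*exp(-4*t), t*exp(-4*t), -t*exp(-4*t) + exp(-4*t)]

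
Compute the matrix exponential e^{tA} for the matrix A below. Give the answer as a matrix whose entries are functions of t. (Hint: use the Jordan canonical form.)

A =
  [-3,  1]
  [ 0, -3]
e^{tA} =
  [exp(-3*t), t*exp(-3*t)]
  [0, exp(-3*t)]

Strategy: write A = P · J · P⁻¹ where J is a Jordan canonical form, so e^{tA} = P · e^{tJ} · P⁻¹, and e^{tJ} can be computed block-by-block.

A has Jordan form
J =
  [-3,  1]
  [ 0, -3]
(up to reordering of blocks).

Per-block formulas:
  For a 2×2 Jordan block J_2(-3): exp(t · J_2(-3)) = e^(-3t)·(I + t·N), where N is the 2×2 nilpotent shift.

After assembling e^{tJ} and conjugating by P, we get:

e^{tA} =
  [exp(-3*t), t*exp(-3*t)]
  [0, exp(-3*t)]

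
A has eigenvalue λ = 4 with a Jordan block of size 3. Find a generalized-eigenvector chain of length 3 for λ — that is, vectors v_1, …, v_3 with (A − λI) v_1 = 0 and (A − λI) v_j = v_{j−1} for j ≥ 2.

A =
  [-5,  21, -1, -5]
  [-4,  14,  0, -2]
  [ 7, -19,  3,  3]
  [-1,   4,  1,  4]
A Jordan chain for λ = 4 of length 3:
v_1 = (-5, -2, 3, 0)ᵀ
v_2 = (-9, -4, 7, -1)ᵀ
v_3 = (1, 0, 0, 0)ᵀ

Let N = A − (4)·I. We want v_3 with N^3 v_3 = 0 but N^2 v_3 ≠ 0; then v_{j-1} := N · v_j for j = 3, …, 2.

Pick v_3 = (1, 0, 0, 0)ᵀ.
Then v_2 = N · v_3 = (-9, -4, 7, -1)ᵀ.
Then v_1 = N · v_2 = (-5, -2, 3, 0)ᵀ.

Sanity check: (A − (4)·I) v_1 = (0, 0, 0, 0)ᵀ = 0. ✓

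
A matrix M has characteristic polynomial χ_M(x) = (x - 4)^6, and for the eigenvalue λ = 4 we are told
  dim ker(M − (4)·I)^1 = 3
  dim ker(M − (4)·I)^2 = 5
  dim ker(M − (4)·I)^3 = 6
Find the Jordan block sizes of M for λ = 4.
Block sizes for λ = 4: [3, 2, 1]

From the dimensions of kernels of powers, the number of Jordan blocks of size at least j is d_j − d_{j−1} where d_j = dim ker(N^j) (with d_0 = 0). Computing the differences gives [3, 2, 1].
The number of blocks of size exactly k is (#blocks of size ≥ k) − (#blocks of size ≥ k + 1), so the partition is: 1 block(s) of size 1, 1 block(s) of size 2, 1 block(s) of size 3.
In nonincreasing order the block sizes are [3, 2, 1].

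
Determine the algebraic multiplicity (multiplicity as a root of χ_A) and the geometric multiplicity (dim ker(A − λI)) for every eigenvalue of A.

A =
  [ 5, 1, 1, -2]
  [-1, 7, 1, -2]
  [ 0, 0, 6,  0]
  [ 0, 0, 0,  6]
λ = 6: alg = 4, geom = 3

Step 1 — factor the characteristic polynomial to read off the algebraic multiplicities:
  χ_A(x) = (x - 6)^4

Step 2 — compute geometric multiplicities via the rank-nullity identity g(λ) = n − rank(A − λI):
  rank(A − (6)·I) = 1, so dim ker(A − (6)·I) = n − 1 = 3

Summary:
  λ = 6: algebraic multiplicity = 4, geometric multiplicity = 3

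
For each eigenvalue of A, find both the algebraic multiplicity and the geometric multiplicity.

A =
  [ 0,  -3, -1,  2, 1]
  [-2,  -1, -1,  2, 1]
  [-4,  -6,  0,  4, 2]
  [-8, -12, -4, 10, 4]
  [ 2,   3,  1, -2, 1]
λ = 2: alg = 5, geom = 4

Step 1 — factor the characteristic polynomial to read off the algebraic multiplicities:
  χ_A(x) = (x - 2)^5

Step 2 — compute geometric multiplicities via the rank-nullity identity g(λ) = n − rank(A − λI):
  rank(A − (2)·I) = 1, so dim ker(A − (2)·I) = n − 1 = 4

Summary:
  λ = 2: algebraic multiplicity = 5, geometric multiplicity = 4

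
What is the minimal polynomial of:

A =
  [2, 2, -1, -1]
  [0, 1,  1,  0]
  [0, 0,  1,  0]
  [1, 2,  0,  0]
x^3 - 3*x^2 + 3*x - 1

The characteristic polynomial is χ_A(x) = (x - 1)^4, so the eigenvalues are known. The minimal polynomial is
  m_A(x) = Π_λ (x − λ)^{k_λ}
where k_λ is the size of the *largest* Jordan block for λ (equivalently, the smallest k with (A − λI)^k v = 0 for every generalised eigenvector v of λ).

  λ = 1: largest Jordan block has size 3, contributing (x − 1)^3

So m_A(x) = (x - 1)^3 = x^3 - 3*x^2 + 3*x - 1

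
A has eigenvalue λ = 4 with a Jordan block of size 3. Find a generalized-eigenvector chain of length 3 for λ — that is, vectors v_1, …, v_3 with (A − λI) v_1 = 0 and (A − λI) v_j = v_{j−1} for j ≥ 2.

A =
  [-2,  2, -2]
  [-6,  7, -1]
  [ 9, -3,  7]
A Jordan chain for λ = 4 of length 3:
v_1 = (6, 9, -9)ᵀ
v_2 = (-6, -6, 9)ᵀ
v_3 = (1, 0, 0)ᵀ

Let N = A − (4)·I. We want v_3 with N^3 v_3 = 0 but N^2 v_3 ≠ 0; then v_{j-1} := N · v_j for j = 3, …, 2.

Pick v_3 = (1, 0, 0)ᵀ.
Then v_2 = N · v_3 = (-6, -6, 9)ᵀ.
Then v_1 = N · v_2 = (6, 9, -9)ᵀ.

Sanity check: (A − (4)·I) v_1 = (0, 0, 0)ᵀ = 0. ✓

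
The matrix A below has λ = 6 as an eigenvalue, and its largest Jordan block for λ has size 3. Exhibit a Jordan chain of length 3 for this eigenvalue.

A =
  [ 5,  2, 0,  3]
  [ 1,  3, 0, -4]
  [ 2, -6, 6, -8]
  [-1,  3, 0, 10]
A Jordan chain for λ = 6 of length 3:
v_1 = (1, -1, -2, 1)ᵀ
v_2 = (2, -3, -6, 3)ᵀ
v_3 = (0, 1, 0, 0)ᵀ

Let N = A − (6)·I. We want v_3 with N^3 v_3 = 0 but N^2 v_3 ≠ 0; then v_{j-1} := N · v_j for j = 3, …, 2.

Pick v_3 = (0, 1, 0, 0)ᵀ.
Then v_2 = N · v_3 = (2, -3, -6, 3)ᵀ.
Then v_1 = N · v_2 = (1, -1, -2, 1)ᵀ.

Sanity check: (A − (6)·I) v_1 = (0, 0, 0, 0)ᵀ = 0. ✓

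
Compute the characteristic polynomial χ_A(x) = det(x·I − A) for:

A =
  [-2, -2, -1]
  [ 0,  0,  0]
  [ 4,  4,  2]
x^3

Expanding det(x·I − A) (e.g. by cofactor expansion or by noting that A is similar to its Jordan form J, which has the same characteristic polynomial as A) gives
  χ_A(x) = x^3
which factors as x^3. The eigenvalues (with algebraic multiplicities) are λ = 0 with multiplicity 3.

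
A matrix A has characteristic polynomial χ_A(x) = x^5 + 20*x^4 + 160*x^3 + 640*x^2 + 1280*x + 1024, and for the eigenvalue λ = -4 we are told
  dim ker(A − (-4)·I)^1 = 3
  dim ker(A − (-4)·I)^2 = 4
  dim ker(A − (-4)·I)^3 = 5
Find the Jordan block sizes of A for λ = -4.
Block sizes for λ = -4: [3, 1, 1]

From the dimensions of kernels of powers, the number of Jordan blocks of size at least j is d_j − d_{j−1} where d_j = dim ker(N^j) (with d_0 = 0). Computing the differences gives [3, 1, 1].
The number of blocks of size exactly k is (#blocks of size ≥ k) − (#blocks of size ≥ k + 1), so the partition is: 2 block(s) of size 1, 1 block(s) of size 3.
In nonincreasing order the block sizes are [3, 1, 1].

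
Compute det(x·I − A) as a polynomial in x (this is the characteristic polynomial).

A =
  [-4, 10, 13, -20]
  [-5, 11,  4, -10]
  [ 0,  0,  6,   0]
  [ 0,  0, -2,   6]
x^4 - 19*x^3 + 126*x^2 - 324*x + 216

Expanding det(x·I − A) (e.g. by cofactor expansion or by noting that A is similar to its Jordan form J, which has the same characteristic polynomial as A) gives
  χ_A(x) = x^4 - 19*x^3 + 126*x^2 - 324*x + 216
which factors as (x - 6)^3*(x - 1). The eigenvalues (with algebraic multiplicities) are λ = 1 with multiplicity 1, λ = 6 with multiplicity 3.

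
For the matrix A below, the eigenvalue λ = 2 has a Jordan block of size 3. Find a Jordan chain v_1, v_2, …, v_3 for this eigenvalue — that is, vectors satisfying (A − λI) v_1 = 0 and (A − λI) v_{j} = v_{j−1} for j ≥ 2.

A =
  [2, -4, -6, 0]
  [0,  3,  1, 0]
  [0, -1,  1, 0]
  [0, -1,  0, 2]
A Jordan chain for λ = 2 of length 3:
v_1 = (2, 0, 0, -1)ᵀ
v_2 = (-4, 1, -1, -1)ᵀ
v_3 = (0, 1, 0, 0)ᵀ

Let N = A − (2)·I. We want v_3 with N^3 v_3 = 0 but N^2 v_3 ≠ 0; then v_{j-1} := N · v_j for j = 3, …, 2.

Pick v_3 = (0, 1, 0, 0)ᵀ.
Then v_2 = N · v_3 = (-4, 1, -1, -1)ᵀ.
Then v_1 = N · v_2 = (2, 0, 0, -1)ᵀ.

Sanity check: (A − (2)·I) v_1 = (0, 0, 0, 0)ᵀ = 0. ✓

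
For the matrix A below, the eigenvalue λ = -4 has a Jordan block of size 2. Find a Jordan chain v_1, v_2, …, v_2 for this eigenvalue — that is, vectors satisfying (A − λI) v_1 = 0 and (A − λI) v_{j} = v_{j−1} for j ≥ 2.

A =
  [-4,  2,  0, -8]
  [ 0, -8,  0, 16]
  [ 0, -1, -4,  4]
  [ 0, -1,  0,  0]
A Jordan chain for λ = -4 of length 2:
v_1 = (2, -4, -1, -1)ᵀ
v_2 = (0, 1, 0, 0)ᵀ

Let N = A − (-4)·I. We want v_2 with N^2 v_2 = 0 but N^1 v_2 ≠ 0; then v_{j-1} := N · v_j for j = 2, …, 2.

Pick v_2 = (0, 1, 0, 0)ᵀ.
Then v_1 = N · v_2 = (2, -4, -1, -1)ᵀ.

Sanity check: (A − (-4)·I) v_1 = (0, 0, 0, 0)ᵀ = 0. ✓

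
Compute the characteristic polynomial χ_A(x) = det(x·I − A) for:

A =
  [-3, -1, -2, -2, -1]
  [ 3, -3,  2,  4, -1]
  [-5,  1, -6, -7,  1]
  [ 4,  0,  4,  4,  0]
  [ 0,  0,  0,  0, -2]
x^5 + 10*x^4 + 40*x^3 + 80*x^2 + 80*x + 32

Expanding det(x·I − A) (e.g. by cofactor expansion or by noting that A is similar to its Jordan form J, which has the same characteristic polynomial as A) gives
  χ_A(x) = x^5 + 10*x^4 + 40*x^3 + 80*x^2 + 80*x + 32
which factors as (x + 2)^5. The eigenvalues (with algebraic multiplicities) are λ = -2 with multiplicity 5.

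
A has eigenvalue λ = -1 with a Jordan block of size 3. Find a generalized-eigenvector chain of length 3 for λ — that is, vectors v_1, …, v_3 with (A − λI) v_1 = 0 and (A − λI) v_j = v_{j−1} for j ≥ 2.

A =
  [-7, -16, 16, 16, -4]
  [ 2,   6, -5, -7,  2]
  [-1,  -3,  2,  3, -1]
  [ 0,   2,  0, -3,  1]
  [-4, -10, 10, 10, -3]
A Jordan chain for λ = -1 of length 3:
v_1 = (4, -1, 1, 0, 2)ᵀ
v_2 = (-6, 2, -1, 0, -4)ᵀ
v_3 = (1, 0, 0, 0, 0)ᵀ

Let N = A − (-1)·I. We want v_3 with N^3 v_3 = 0 but N^2 v_3 ≠ 0; then v_{j-1} := N · v_j for j = 3, …, 2.

Pick v_3 = (1, 0, 0, 0, 0)ᵀ.
Then v_2 = N · v_3 = (-6, 2, -1, 0, -4)ᵀ.
Then v_1 = N · v_2 = (4, -1, 1, 0, 2)ᵀ.

Sanity check: (A − (-1)·I) v_1 = (0, 0, 0, 0, 0)ᵀ = 0. ✓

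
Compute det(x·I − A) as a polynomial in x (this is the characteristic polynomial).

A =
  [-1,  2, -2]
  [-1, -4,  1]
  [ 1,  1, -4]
x^3 + 9*x^2 + 27*x + 27

Expanding det(x·I − A) (e.g. by cofactor expansion or by noting that A is similar to its Jordan form J, which has the same characteristic polynomial as A) gives
  χ_A(x) = x^3 + 9*x^2 + 27*x + 27
which factors as (x + 3)^3. The eigenvalues (with algebraic multiplicities) are λ = -3 with multiplicity 3.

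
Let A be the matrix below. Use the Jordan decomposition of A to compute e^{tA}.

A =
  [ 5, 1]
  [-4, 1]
e^{tA} =
  [2*t*exp(3*t) + exp(3*t), t*exp(3*t)]
  [-4*t*exp(3*t), -2*t*exp(3*t) + exp(3*t)]

Strategy: write A = P · J · P⁻¹ where J is a Jordan canonical form, so e^{tA} = P · e^{tJ} · P⁻¹, and e^{tJ} can be computed block-by-block.

A has Jordan form
J =
  [3, 1]
  [0, 3]
(up to reordering of blocks).

Per-block formulas:
  For a 2×2 Jordan block J_2(3): exp(t · J_2(3)) = e^(3t)·(I + t·N), where N is the 2×2 nilpotent shift.

After assembling e^{tJ} and conjugating by P, we get:

e^{tA} =
  [2*t*exp(3*t) + exp(3*t), t*exp(3*t)]
  [-4*t*exp(3*t), -2*t*exp(3*t) + exp(3*t)]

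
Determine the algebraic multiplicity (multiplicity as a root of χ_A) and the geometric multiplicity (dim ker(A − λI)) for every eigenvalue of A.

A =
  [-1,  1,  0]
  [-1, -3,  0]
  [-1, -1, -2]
λ = -2: alg = 3, geom = 2

Step 1 — factor the characteristic polynomial to read off the algebraic multiplicities:
  χ_A(x) = (x + 2)^3

Step 2 — compute geometric multiplicities via the rank-nullity identity g(λ) = n − rank(A − λI):
  rank(A − (-2)·I) = 1, so dim ker(A − (-2)·I) = n − 1 = 2

Summary:
  λ = -2: algebraic multiplicity = 3, geometric multiplicity = 2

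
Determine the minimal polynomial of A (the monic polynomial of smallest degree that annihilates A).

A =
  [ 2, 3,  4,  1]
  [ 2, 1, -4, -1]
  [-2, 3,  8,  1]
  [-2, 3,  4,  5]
x^2 - 8*x + 16

The characteristic polynomial is χ_A(x) = (x - 4)^4, so the eigenvalues are known. The minimal polynomial is
  m_A(x) = Π_λ (x − λ)^{k_λ}
where k_λ is the size of the *largest* Jordan block for λ (equivalently, the smallest k with (A − λI)^k v = 0 for every generalised eigenvector v of λ).

  λ = 4: largest Jordan block has size 2, contributing (x − 4)^2

So m_A(x) = (x - 4)^2 = x^2 - 8*x + 16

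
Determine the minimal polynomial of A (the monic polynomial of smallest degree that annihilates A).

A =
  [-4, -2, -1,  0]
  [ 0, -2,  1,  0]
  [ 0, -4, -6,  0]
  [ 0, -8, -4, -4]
x^2 + 8*x + 16

The characteristic polynomial is χ_A(x) = (x + 4)^4, so the eigenvalues are known. The minimal polynomial is
  m_A(x) = Π_λ (x − λ)^{k_λ}
where k_λ is the size of the *largest* Jordan block for λ (equivalently, the smallest k with (A − λI)^k v = 0 for every generalised eigenvector v of λ).

  λ = -4: largest Jordan block has size 2, contributing (x + 4)^2

So m_A(x) = (x + 4)^2 = x^2 + 8*x + 16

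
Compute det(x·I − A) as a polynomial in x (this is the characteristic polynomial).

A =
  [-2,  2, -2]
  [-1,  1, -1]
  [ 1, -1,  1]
x^3

Expanding det(x·I − A) (e.g. by cofactor expansion or by noting that A is similar to its Jordan form J, which has the same characteristic polynomial as A) gives
  χ_A(x) = x^3
which factors as x^3. The eigenvalues (with algebraic multiplicities) are λ = 0 with multiplicity 3.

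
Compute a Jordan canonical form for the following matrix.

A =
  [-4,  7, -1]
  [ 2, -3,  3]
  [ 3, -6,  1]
J_3(-2)

The characteristic polynomial is
  det(x·I − A) = x^3 + 6*x^2 + 12*x + 8 = (x + 2)^3

Eigenvalues and multiplicities (the geometric multiplicity of λ is n − rank(A − λI), which equals the number of Jordan blocks for λ):
  λ = -2: algebraic multiplicity = 3, geometric multiplicity = 1

Determining the block sizes for each eigenvalue:
  λ = -2: one block (gm = 1), so the single block has size am = 3 → block sizes [3]

Assembling the blocks gives a Jordan form
J =
  [-2,  1,  0]
  [ 0, -2,  1]
  [ 0,  0, -2]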